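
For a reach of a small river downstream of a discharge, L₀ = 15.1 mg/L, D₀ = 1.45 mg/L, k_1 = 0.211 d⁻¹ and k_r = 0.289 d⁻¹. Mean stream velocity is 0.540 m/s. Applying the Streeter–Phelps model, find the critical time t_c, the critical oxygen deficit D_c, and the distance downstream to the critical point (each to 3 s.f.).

t_c ≈ 3.57 d; D_c ≈ 5.19 mg/L; x_c ≈ 167 km

With k_r/k_1 = 1.370 and 1 − D₀(k_r−k_1)/(k_1 L₀) = 0.9645,
t_c = ln(1.370 × 0.9645) / (0.289 − 0.211) = ln(1.321) / 0.07800 = 0.2784/0.07800 = 3.570 d.
D_c = (k_1/k_r) L₀ e^(−k_1 t_c) = (0.211/0.289) × 15.1 × e^(−0.211×3.570) = 0.7301 × 15.1 × 0.4709 = 5.191 mg/L.
x_c = v t_c = 0.540 m/s × 3.570 d × 86400 s/d = 166500 m ≈ 167 km.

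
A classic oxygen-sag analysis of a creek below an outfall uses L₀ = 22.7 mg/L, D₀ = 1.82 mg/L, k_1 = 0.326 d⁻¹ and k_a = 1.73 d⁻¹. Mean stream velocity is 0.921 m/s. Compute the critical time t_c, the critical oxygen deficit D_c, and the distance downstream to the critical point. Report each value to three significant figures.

t_c = [1/(k_a−k_1)] ln[(k_a/k_1)(1 − D₀(k_a−k_1)/(k_1 L₀))]
= [1/(1.73−0.326)] ln[(1.73/0.326)(1 − 1.82×1.404/(0.326×22.7))]
= (1/1.404) ln[5.307 × 0.6547] = 0.7123 × ln(3.474) = 0.7123 × 1.245 = 0.8870 d.
D_c = (k_1/k_a) L₀ e^(−k_1 t_c) = (0.326/1.73) × 22.7 × e^(−0.326×0.8870) = 0.1884 × 22.7 × 0.7489 = 3.203 mg/L.
x_c = v t_c = 0.921 m/s × 0.8870 d × 86400 s/d = 70590 m ≈ 70.6 km.

t_c ≈ 0.887 d; D_c ≈ 3.20 mg/L; x_c ≈ 70.6 km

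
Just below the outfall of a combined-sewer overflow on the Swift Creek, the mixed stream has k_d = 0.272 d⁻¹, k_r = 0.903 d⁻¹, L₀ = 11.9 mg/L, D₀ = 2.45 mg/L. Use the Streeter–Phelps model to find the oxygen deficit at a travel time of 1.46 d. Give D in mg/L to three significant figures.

D ≈ 2.73 mg/L

k_d L₀/(k_r−k_d) = 0.272×11.9/(0.903−0.272) = 3.237/0.6310 = 5.130 mg/L.
e^(−k_d t) = e^(−0.272×1.460) = 0.6723; e^(−k_r t) = e^(−0.903×1.460) = 0.2676.
D = 5.130 × (0.6723 − 0.2676) + 2.45 × 0.2676 = 2.076 + 0.6555 = 2.731 mg/L.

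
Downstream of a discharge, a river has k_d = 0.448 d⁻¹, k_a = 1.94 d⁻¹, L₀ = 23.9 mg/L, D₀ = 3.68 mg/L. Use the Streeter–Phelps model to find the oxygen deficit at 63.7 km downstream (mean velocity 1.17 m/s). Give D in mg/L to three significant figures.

Travel time t = x/v = 63.7 km / (1.17 m/s) = 63700 m / 1.17 m/s = 54440 s = 0.6301 d.
k_d L₀/(k_a−k_d) = 0.448×23.9/(1.94−0.448) = 10.71/1.492 = 7.176 mg/L.
e^(−k_d t) = e^(−0.448×0.6301) = 0.7540; e^(−k_a t) = e^(−1.94×0.6301) = 0.2945.
D = 7.176 × (0.7540 − 0.2945) + 3.68 × 0.2945 = 3.298 + 1.084 = 4.382 mg/L.

D ≈ 4.38 mg/L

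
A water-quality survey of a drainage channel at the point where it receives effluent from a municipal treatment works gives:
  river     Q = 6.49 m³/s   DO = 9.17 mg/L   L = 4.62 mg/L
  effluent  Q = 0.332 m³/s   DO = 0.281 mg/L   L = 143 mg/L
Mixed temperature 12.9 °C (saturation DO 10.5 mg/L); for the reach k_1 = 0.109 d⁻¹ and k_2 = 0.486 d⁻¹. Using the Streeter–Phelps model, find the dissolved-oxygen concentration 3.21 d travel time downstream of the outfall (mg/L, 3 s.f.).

Mixed DO = (6.49×9.17 + 0.332×0.281)/(6.49+0.332) = 59.61/6.822 = 8.737 mg/L.
Mixed L₀ = (6.49×4.62 + 0.332×143)/(6.822) = 77.46/6.822 = 11.35 mg/L.
Initial deficit D₀ = C_s − DO₀ = 10.5 − 8.737 = 1.763 mg/L.
D(3.21) = [0.109×11.35/(0.486−0.109)](e^(−0.109×3.21) − e^(−0.486×3.21)) + 1.763 e^(−0.486×3.21)
= 3.283 × (0.7048 − 0.2101) + 1.763 × 0.2101 = 1.994 mg/L.
DO = 10.5 − 1.994 = 8.506 mg/L.

DO ≈ 8.51 mg/L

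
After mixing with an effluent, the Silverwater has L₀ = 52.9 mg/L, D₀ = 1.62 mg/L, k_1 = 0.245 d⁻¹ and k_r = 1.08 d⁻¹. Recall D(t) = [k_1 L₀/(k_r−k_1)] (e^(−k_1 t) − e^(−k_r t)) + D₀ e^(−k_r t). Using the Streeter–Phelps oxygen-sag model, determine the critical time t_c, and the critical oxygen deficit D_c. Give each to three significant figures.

At the critical point dD/dt = 0, so k_1 L₀ e^(−k_1 t) = k_r D. Substituting D(t) from the Streeter–Phelps equation and solving for t gives
t_c = ln[(k_r/k_1)(1 − D₀(k_r−k_1)/(k_1 L₀))] / (k_r−k_1).
Here k_r−k_1 = 0.8350 d⁻¹ and 1 − D₀(k_r−k_1)/(k_1 L₀) = 1 − 1.62×0.8350/(0.245×52.9) = 0.8956, so
t_c = ln(4.408 × 0.8956) / 0.8350 = 1.373 / 0.8350 = 1.645 d.
L(t_c) = L₀ e^(−k_1 t_c) = 52.9 × 0.6684 = 35.36 mg/L, and at the critical point k_r D_c = k_1 L, so D_c = (0.245/1.08) × 35.36 = 8.021 mg/L.

t_c ≈ 1.64 d; D_c ≈ 8.02 mg/L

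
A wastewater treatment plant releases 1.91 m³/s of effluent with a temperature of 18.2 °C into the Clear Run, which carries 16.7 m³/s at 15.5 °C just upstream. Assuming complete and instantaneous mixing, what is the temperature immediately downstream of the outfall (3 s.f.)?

Flow-weighted mixing: C = (Q_r C_r + Q_w C_w)/(Q_r + Q_w)
= (16.7×15.5 + 1.91×18.2)/(16.7 + 1.91) = 293.6/18.61 = 15.78 °C.

15.8 °C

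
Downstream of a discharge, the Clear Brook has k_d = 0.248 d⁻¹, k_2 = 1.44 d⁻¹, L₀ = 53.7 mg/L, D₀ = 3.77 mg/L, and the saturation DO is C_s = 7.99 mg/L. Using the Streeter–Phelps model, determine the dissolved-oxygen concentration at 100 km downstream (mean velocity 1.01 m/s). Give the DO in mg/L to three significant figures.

DO ≈ 1.00 mg/L

Travel time t = x/v = 100 km / (1.01 m/s) = 100000 m / 1.01 m/s = 99010 s = 1.146 d.
k_d L₀/(k_2−k_d) = 0.248×53.7/(1.44−0.248) = 13.32/1.192 = 11.17 mg/L.
e^(−k_d t) = e^(−0.248×1.146) = 0.7526; e^(−k_2 t) = e^(−1.44×1.146) = 0.1920.
D = 11.17 × (0.7526 − 0.1920) + 3.77 × 0.1920 = 6.263 + 0.7239 = 6.987 mg/L.
DO = C_s − D = 7.99 − 6.987 = 1.003 mg/L.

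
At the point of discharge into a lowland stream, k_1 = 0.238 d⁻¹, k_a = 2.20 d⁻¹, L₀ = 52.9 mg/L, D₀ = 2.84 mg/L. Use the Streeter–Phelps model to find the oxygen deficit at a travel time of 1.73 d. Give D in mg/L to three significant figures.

k_1 L₀/(k_a−k_1) = 0.238×52.9/(2.20−0.238) = 12.59/1.962 = 6.417 mg/L.
e^(−k_1 t) = e^(−0.238×1.730) = 0.6625; e^(−k_a t) = e^(−2.20×1.730) = 0.02224.
D = 6.417 × (0.6625 − 0.02224) + 2.84 × 0.02224 = 4.109 + 0.06315 = 4.172 mg/L.

D ≈ 4.17 mg/L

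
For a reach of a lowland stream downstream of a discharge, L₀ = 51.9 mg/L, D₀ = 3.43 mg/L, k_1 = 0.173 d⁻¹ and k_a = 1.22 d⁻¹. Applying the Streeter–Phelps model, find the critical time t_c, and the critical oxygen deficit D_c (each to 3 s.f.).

t_c = [1/(k_a−k_1)] ln[(k_a/k_1)(1 − D₀(k_a−k_1)/(k_1 L₀))]
= [1/(1.22−0.173)] ln[(1.22/0.173)(1 − 3.43×1.047/(0.173×51.9))]
= (1/1.047) ln[7.052 × 0.6000] = 0.9551 × ln(4.231) = 0.9551 × 1.443 = 1.378 d.
D_c = (k_1/k_a) L₀ e^(−k_1 t_c) = (0.173/1.22) × 51.9 × e^(−0.173×1.378) = 0.1418 × 51.9 × 0.7879 = 5.799 mg/L.

t_c ≈ 1.38 d; D_c ≈ 5.80 mg/L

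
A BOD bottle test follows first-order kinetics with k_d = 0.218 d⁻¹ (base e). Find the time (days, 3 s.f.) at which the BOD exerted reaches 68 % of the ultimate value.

t ≈ 5.23 d

y/L₀ = 1 − e^(−k_d t) = 0.68 ⇒ e^(−k_d t) = 0.320
t = −ln(0.320) / 0.218 = 1.139 / 0.218 = 5.227 d.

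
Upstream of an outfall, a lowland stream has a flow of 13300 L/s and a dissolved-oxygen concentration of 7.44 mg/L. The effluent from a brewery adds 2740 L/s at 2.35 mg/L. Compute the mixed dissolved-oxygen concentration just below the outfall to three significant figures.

6.57 mg/L

Flow-weighted mixing: C = (Q_r C_r + Q_w C_w)/(Q_r + Q_w)
= (13300×7.44 + 2740×2.35)/(13300 + 2740) = 105400/16040 = 6.571 mg/L.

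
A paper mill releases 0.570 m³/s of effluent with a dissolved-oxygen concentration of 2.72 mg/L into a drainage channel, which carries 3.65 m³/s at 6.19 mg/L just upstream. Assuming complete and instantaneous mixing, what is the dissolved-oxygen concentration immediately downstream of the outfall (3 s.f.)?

5.72 mg/L

Flow-weighted mixing: C = (Q_r C_r + Q_w C_w)/(Q_r + Q_w)
= (3.65×6.19 + 0.570×2.72)/(3.65 + 0.570) = 24.14/4.220 = 5.721 mg/L.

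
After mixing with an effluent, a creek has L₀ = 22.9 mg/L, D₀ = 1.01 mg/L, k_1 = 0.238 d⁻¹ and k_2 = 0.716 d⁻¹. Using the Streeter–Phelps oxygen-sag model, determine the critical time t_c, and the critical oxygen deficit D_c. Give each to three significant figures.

t_c ≈ 2.11 d; D_c ≈ 4.61 mg/L

With k_2/k_1 = 3.008 and 1 − D₀(k_2−k_1)/(k_1 L₀) = 0.9114,
t_c = ln(3.008 × 0.9114) / (0.716 − 0.238) = ln(2.742) / 0.4780 = 1.009/0.4780 = 2.110 d.
L(t_c) = L₀ e^(−k_1 t_c) = 22.9 × 0.6052 = 13.86 mg/L, and at the critical point k_2 D_c = k_1 L, so D_c = (0.238/0.716) × 13.86 = 4.607 mg/L.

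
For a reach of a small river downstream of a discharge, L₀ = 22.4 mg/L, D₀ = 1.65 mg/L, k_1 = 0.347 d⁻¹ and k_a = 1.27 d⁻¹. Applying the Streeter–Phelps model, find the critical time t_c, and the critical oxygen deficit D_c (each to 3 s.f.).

t_c ≈ 1.17 d; D_c ≈ 4.08 mg/L

t_c = [1/(k_a−k_1)] ln[(k_a/k_1)(1 − D₀(k_a−k_1)/(k_1 L₀))]
= [1/(1.27−0.347)] ln[(1.27/0.347)(1 − 1.65×0.9230/(0.347×22.4))]
= (1/0.9230) ln[3.660 × 0.8041] = 1.083 × ln(2.943) = 1.083 × 1.079 = 1.169 d.
L(t_c) = L₀ e^(−k_1 t_c) = 22.4 × 0.6665 = 14.93 mg/L, and at the critical point k_a D_c = k_1 L, so D_c = (0.347/1.27) × 14.93 = 4.079 mg/L.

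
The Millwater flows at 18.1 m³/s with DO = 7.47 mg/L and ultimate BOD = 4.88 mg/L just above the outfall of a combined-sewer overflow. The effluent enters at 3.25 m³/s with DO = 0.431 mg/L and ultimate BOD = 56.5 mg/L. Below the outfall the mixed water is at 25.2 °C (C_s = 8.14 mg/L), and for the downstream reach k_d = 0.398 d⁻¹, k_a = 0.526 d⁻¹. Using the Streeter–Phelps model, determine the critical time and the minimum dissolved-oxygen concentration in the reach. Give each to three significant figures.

Mixed DO = (18.1×7.47 + 3.25×0.431)/(18.1+3.25) = 136.6/21.35 = 6.398 mg/L.
Mixed L₀ = (18.1×4.88 + 3.25×56.5)/(21.35) = 272.0/21.35 = 12.74 mg/L.
Initial deficit D₀ = C_s − DO₀ = 8.14 − 6.398 = 1.742 mg/L.
t_c = (1/0.1280) ln[(0.526/0.398)(1 − 1.742×0.1280/(0.398×12.74))] = 7.812 × ln(1.263) = 1.827 d.
D_c = (0.398/0.526) × 12.74 × e^(−0.398×1.827) = 0.7567 × 12.74 × 0.4832 = 4.658 mg/L.
Minimum DO = 8.14 − 4.658 = 3.482 mg/L.

t_c ≈ 1.83 d; minimum DO ≈ 3.48 mg/L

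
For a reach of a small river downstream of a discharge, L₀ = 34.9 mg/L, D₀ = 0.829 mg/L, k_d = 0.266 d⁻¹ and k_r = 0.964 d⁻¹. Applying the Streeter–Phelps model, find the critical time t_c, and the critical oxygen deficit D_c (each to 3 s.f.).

t_c ≈ 1.75 d; D_c ≈ 6.04 mg/L

At the critical point dD/dt = 0, so k_d L₀ e^(−k_d t) = k_r D. Substituting D(t) from the Streeter–Phelps equation and solving for t gives
t_c = ln[(k_r/k_d)(1 − D₀(k_r−k_d)/(k_d L₀))] / (k_r−k_d).
Here k_r−k_d = 0.6980 d⁻¹ and 1 − D₀(k_r−k_d)/(k_d L₀) = 1 − 0.829×0.6980/(0.266×34.9) = 0.9377, so
t_c = ln(3.624 × 0.9377) / 0.6980 = 1.223 / 0.6980 = 1.752 d.
D_c = (k_d/k_r) L₀ e^(−k_d t_c) = (0.266/0.964) × 34.9 × e^(−0.266×1.752) = 0.2759 × 34.9 × 0.6274 = 6.042 mg/L.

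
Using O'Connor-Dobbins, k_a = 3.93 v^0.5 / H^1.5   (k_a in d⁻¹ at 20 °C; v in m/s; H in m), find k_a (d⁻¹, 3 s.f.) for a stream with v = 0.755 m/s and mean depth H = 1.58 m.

k_a ≈ 1.72 d⁻¹

k_a = 3.93 × 0.755^0.5 / 1.58^1.5 = 3.93 × 0.8689 / 1.986 = 1.719 d⁻¹.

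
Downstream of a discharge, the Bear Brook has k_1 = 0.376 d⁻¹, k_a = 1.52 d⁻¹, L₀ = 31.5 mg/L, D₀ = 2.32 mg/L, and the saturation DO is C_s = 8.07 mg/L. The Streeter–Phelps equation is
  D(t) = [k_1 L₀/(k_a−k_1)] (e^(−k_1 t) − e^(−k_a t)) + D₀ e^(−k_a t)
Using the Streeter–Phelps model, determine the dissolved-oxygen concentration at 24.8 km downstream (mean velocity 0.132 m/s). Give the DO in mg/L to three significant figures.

Travel time t = x/v = 24.8 km / (0.132 m/s) = 24800 m / 0.132 m/s = 187900 s = 2.175 d.
k_1 L₀/(k_a−k_1) = 0.376×31.5/(1.52−0.376) = 11.84/1.144 = 10.35 mg/L.
e^(−k_1 t) = e^(−0.376×2.175) = 0.4415; e^(−k_a t) = e^(−1.52×2.175) = 0.03669.
D = 10.35 × (0.4415 − 0.03669) + 2.32 × 0.03669 = 4.191 + 0.08512 = 4.276 mg/L.
DO = C_s − D = 8.07 − 4.276 = 3.794 mg/L.

DO ≈ 3.79 mg/L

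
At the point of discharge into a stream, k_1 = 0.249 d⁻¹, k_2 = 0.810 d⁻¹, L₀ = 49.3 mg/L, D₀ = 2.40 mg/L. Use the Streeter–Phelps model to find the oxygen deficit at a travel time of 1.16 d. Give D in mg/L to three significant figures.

k_1 L₀/(k_2−k_1) = 0.249×49.3/(0.810−0.249) = 12.28/0.5610 = 21.88 mg/L.
e^(−k_1 t) = e^(−0.249×1.160) = 0.7491; e^(−k_2 t) = e^(−0.810×1.160) = 0.3908.
D = 21.88 × (0.7491 − 0.3908) + 2.40 × 0.3908 = 7.841 + 0.9379 = 8.779 mg/L.

D ≈ 8.78 mg/L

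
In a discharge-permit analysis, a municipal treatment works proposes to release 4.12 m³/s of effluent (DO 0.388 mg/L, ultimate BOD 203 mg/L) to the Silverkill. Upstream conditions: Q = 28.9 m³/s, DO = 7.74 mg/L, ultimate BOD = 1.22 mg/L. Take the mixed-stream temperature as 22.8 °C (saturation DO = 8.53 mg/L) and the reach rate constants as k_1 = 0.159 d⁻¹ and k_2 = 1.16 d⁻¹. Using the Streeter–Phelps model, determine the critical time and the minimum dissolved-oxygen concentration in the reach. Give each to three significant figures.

t_c ≈ 1.46 d; minimum DO ≈ 5.66 mg/L

Mixed DO = (28.9×7.74 + 4.12×0.388)/(28.9+4.12) = 225.3/33.02 = 6.823 mg/L.
Mixed L₀ = (28.9×1.22 + 4.12×203)/(33.02) = 871.6/33.02 = 26.40 mg/L.
Initial deficit D₀ = C_s − DO₀ = 8.53 − 6.823 = 1.707 mg/L.
t_c = (1/1.001) ln[(1.16/0.159)(1 − 1.707×1.001/(0.159×26.40))] = 0.9990 × ln(4.325) = 1.463 d.
D_c = (0.159/1.16) × 26.40 × e^(−0.159×1.463) = 0.1371 × 26.40 × 0.7925 = 2.867 mg/L.
Minimum DO = 8.53 − 2.867 = 5.663 mg/L.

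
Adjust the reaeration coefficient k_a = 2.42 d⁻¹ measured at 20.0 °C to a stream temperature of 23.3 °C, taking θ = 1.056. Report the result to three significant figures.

k_a(T₂) = k_a(T₁) · θ^(T₂−T₁) = 2.42 × 1.056^(23.3−20.0)
= 2.42 × 1.056^3.30 = 2.42 × 1.197 = 2.897 d⁻¹.

k_a ≈ 2.90 d⁻¹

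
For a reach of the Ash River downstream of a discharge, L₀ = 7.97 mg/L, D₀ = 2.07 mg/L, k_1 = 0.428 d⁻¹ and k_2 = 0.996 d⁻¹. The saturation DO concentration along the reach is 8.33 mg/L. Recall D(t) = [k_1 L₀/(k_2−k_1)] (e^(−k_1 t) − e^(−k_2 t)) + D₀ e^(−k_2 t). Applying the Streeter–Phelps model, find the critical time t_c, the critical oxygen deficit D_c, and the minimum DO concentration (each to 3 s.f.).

At the critical point dD/dt = 0, so k_1 L₀ e^(−k_1 t) = k_2 D. Substituting D(t) from the Streeter–Phelps equation and solving for t gives
t_c = ln[(k_2/k_1)(1 − D₀(k_2−k_1)/(k_1 L₀))] / (k_2−k_1).
Here k_2−k_1 = 0.5680 d⁻¹ and 1 − D₀(k_2−k_1)/(k_1 L₀) = 1 − 2.07×0.5680/(0.428×7.97) = 0.6553, so
t_c = ln(2.327 × 0.6553) / 0.5680 = 0.4220 / 0.5680 = 0.7429 d.
D_c = (k_1/k_2) L₀ e^(−k_1 t_c) = (0.428/0.996) × 7.97 × e^(−0.428×0.7429) = 0.4297 × 7.97 × 0.7276 = 2.492 mg/L.
Minimum DO = C_s − D_c = 8.33 − 2.492 = 5.838 mg/L.

t_c ≈ 0.743 d; D_c ≈ 2.49 mg/L; min DO ≈ 5.84 mg/L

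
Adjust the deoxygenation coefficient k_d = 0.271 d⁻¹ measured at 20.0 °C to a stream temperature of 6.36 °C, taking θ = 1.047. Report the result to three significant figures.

k_d(T₂) = k_d(T₁) · θ^(T₂−T₁) = 0.271 × 1.047^(6.36−20.0)
= 0.271 × 1.047^-13.6 = 0.271 × 0.5345 = 0.1448 d⁻¹.

k_d ≈ 0.145 d⁻¹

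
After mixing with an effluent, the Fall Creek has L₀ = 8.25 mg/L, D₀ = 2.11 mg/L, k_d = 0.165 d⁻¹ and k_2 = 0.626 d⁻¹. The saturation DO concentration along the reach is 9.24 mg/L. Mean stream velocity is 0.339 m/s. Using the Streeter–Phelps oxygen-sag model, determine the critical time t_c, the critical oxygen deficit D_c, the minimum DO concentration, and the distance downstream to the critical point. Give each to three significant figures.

t_c ≈ 0.173 d; D_c ≈ 2.11 mg/L; min DO ≈ 7.13 mg/L; x_c ≈ 5.06 km

With k_2/k_d = 3.794 and 1 − D₀(k_2−k_d)/(k_d L₀) = 0.2854,
t_c = ln(3.794 × 0.2854) / (0.626 − 0.165) = ln(1.083) / 0.4610 = 0.07964/0.4610 = 0.1728 d.
D_c = (k_d/k_2) L₀ e^(−k_d t_c) = (0.165/0.626) × 8.25 × e^(−0.165×0.1728) = 0.2636 × 8.25 × 0.9719 = 2.113 mg/L.
Minimum DO = C_s − D_c = 9.24 − 2.113 = 7.127 mg/L.
x_c = v t_c = 0.339 m/s × 0.1728 d × 86400 s/d = 5060 m ≈ 5.06 km.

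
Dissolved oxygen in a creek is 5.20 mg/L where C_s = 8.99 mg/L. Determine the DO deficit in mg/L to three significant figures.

D ≈ 3.79 mg/L

D = C_s − C = 8.99 − 5.20 = 3.79 mg/L.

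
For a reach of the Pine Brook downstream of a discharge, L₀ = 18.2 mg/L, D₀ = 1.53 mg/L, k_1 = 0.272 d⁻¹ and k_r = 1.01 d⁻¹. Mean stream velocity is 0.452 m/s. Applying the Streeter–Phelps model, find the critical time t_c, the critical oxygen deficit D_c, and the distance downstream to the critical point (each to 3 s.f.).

With k_r/k_1 = 3.713 and 1 − D₀(k_r−k_1)/(k_1 L₀) = 0.7719,
t_c = ln(3.713 × 0.7719) / (1.01 − 0.272) = ln(2.866) / 0.7380 = 1.053/0.7380 = 1.427 d.
D_c = (k_1/k_r) L₀ e^(−k_1 t_c) = (0.272/1.01) × 18.2 × e^(−0.272×1.427) = 0.2693 × 18.2 × 0.6783 = 3.325 mg/L.
x_c = v t_c = 0.452 m/s × 1.427 d × 86400 s/d = 55720 m ≈ 55.7 km.

t_c ≈ 1.43 d; D_c ≈ 3.32 mg/L; x_c ≈ 55.7 km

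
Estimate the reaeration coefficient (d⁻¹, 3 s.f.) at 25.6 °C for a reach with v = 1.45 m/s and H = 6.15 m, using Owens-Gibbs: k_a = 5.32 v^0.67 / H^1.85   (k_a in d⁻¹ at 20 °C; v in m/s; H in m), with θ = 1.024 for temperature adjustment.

k_a ≈ 0.271 d⁻¹

k_a(20) = 5.32 × 1.45^0.67 / 6.15^1.85 = 5.32 × 1.283 / 28.80 = 0.2369 d⁻¹.
k_a(25.6) = 0.2369 × 1.024^(25.6−20) = 0.2369 × 1.142 = 0.2706 d⁻¹.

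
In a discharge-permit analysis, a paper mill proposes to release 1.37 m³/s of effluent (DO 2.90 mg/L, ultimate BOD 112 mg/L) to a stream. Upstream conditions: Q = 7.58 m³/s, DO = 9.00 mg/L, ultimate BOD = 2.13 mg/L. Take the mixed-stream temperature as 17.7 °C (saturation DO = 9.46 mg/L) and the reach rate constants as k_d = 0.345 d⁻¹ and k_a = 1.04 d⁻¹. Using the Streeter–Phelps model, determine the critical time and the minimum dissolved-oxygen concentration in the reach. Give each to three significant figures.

t_c ≈ 1.36 d; minimum DO ≈ 5.52 mg/L

Mixed DO = (7.58×9.00 + 1.37×2.90)/(7.58+1.37) = 72.19/8.950 = 8.066 mg/L.
Mixed L₀ = (7.58×2.13 + 1.37×112)/(8.950) = 169.6/8.950 = 18.95 mg/L.
Initial deficit D₀ = C_s − DO₀ = 9.46 − 8.066 = 1.394 mg/L.
t_c = (1/0.6950) ln[(1.04/0.345)(1 − 1.394×0.6950/(0.345×18.95))] = 1.439 × ln(2.568) = 1.357 d.
D_c = (0.345/1.04) × 18.95 × e^(−0.345×1.357) = 0.3317 × 18.95 × 0.6262 = 3.936 mg/L.
Minimum DO = 9.46 − 3.936 = 5.524 mg/L.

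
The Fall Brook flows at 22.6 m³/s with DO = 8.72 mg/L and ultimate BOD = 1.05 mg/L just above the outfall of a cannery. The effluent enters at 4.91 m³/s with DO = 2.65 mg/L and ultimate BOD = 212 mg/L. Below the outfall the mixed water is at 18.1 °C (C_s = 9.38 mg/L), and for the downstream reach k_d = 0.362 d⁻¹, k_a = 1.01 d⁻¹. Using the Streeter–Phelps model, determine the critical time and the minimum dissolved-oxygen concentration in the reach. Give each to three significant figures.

Mixed DO = (22.6×8.72 + 4.91×2.65)/(22.6+4.91) = 210.1/27.51 = 7.637 mg/L.
Mixed L₀ = (22.6×1.05 + 4.91×212)/(27.51) = 1065/27.51 = 38.70 mg/L.
Initial deficit D₀ = C_s − DO₀ = 9.38 − 7.637 = 1.743 mg/L.
t_c = (1/0.6480) ln[(1.01/0.362)(1 − 1.743×0.6480/(0.362×38.70))] = 1.543 × ln(2.565) = 1.454 d.
D_c = (0.362/1.01) × 38.70 × e^(−0.362×1.454) = 0.3584 × 38.70 × 0.5908 = 8.195 mg/L.
Minimum DO = 9.38 − 8.195 = 1.185 mg/L.

t_c ≈ 1.45 d; minimum DO ≈ 1.18 mg/L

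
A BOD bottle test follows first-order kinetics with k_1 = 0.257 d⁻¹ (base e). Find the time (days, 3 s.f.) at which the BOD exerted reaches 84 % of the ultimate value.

y/L₀ = 1 − e^(−k_1 t) = 0.84 ⇒ e^(−k_1 t) = 0.160
t = −ln(0.160) / 0.257 = 1.833 / 0.257 = 7.131 d.

t ≈ 7.13 d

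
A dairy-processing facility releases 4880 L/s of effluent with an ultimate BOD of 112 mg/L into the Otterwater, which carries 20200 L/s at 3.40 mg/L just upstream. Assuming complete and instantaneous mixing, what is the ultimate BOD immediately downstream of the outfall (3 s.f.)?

Flow-weighted mixing: C = (Q_r C_r + Q_w C_w)/(Q_r + Q_w)
= (20200×3.40 + 4880×112)/(20200 + 4880) = 615200/25080 = 24.53 mg/L.

24.5 mg/L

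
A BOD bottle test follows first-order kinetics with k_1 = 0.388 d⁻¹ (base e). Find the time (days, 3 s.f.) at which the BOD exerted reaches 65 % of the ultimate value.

y/L₀ = 1 − e^(−k_1 t) = 0.65 ⇒ e^(−k_1 t) = 0.350
t = −ln(0.350) / 0.388 = 1.050 / 0.388 = 2.706 d.

t ≈ 2.71 d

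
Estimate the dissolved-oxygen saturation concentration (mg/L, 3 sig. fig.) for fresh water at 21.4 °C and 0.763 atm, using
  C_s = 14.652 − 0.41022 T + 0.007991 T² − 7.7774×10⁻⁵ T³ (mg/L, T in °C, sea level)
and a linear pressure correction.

C_s ≈ 6.69 mg/L

At sea level: C_s = 14.652 − 0.41022×21.4 + 0.007991×21.4² − 7.7774×10⁻⁵×21.4³ = 8.771 mg/L.
Pressure correction: C_s' = 8.771 × 0.763 = 6.692 mg/L.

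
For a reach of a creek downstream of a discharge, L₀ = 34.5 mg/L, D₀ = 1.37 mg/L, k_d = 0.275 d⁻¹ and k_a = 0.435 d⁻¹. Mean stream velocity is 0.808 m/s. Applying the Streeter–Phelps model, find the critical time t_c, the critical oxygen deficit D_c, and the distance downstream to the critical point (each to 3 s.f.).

t_c ≈ 2.72 d; D_c ≈ 10.3 mg/L; x_c ≈ 190 km

With k_a/k_d = 1.582 and 1 − D₀(k_a−k_d)/(k_d L₀) = 0.9769,
t_c = ln(1.582 × 0.9769) / (0.435 − 0.275) = ln(1.545) / 0.1600 = 0.4352/0.1600 = 2.720 d.
D_c = (k_d/k_a) L₀ e^(−k_d t_c) = (0.275/0.435) × 34.5 × e^(−0.275×2.720) = 0.6322 × 34.5 × 0.4733 = 10.32 mg/L.
x_c = v t_c = 0.808 m/s × 2.720 d × 86400 s/d = 189900 m ≈ 190 km.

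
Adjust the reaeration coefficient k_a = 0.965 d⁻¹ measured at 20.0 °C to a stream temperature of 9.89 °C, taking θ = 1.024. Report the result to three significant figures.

k_a(T₂) = k_a(T₁) · θ^(T₂−T₁) = 0.965 × 1.024^(9.89−20.0)
= 0.965 × 1.024^-10.1 = 0.965 × 0.7868 = 0.7593 d⁻¹.

k_a ≈ 0.759 d⁻¹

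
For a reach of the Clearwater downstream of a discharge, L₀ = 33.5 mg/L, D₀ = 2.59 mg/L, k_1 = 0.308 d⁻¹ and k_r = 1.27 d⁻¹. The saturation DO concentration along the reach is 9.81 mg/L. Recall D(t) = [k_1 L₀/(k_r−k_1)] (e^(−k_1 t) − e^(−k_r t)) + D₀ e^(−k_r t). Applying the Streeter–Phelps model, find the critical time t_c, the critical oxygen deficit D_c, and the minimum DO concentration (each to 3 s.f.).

t_c ≈ 1.19 d; D_c ≈ 5.64 mg/L; min DO ≈ 4.17 mg/L

With k_r/k_1 = 4.123 and 1 − D₀(k_r−k_1)/(k_1 L₀) = 0.7585,
t_c = ln(4.123 × 0.7585) / (1.27 − 0.308) = ln(3.128) / 0.9620 = 1.140/0.9620 = 1.185 d.
D_c = (k_1/k_r) L₀ e^(−k_1 t_c) = (0.308/1.27) × 33.5 × e^(−0.308×1.185) = 0.2425 × 33.5 × 0.6941 = 5.639 mg/L.
Minimum DO = C_s − D_c = 9.81 − 5.639 = 4.171 mg/L.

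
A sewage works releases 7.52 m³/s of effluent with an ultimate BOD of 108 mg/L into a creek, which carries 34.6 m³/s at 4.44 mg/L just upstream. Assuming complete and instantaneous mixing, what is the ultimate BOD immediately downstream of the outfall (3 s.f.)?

22.9 mg/L

Flow-weighted mixing: C = (Q_r C_r + Q_w C_w)/(Q_r + Q_w)
= (34.6×4.44 + 7.52×108)/(34.6 + 7.52) = 965.8/42.12 = 22.93 mg/L.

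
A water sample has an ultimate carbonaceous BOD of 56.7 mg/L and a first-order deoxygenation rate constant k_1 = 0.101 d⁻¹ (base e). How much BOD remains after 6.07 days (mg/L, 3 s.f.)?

L ≈ 30.7 mg/L

L_t = L₀ e^(−k_1 t) = 56.7 × e^(−0.101×6.07) = 56.7 × 0.5417 = 30.71 mg/L.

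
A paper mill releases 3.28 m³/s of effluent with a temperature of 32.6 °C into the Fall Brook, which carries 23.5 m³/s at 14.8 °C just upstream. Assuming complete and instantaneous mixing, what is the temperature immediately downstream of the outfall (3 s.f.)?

Flow-weighted mixing: C = (Q_r C_r + Q_w C_w)/(Q_r + Q_w)
= (23.5×14.8 + 3.28×32.6)/(23.5 + 3.28) = 454.7/26.78 = 16.98 °C.

17.0 °C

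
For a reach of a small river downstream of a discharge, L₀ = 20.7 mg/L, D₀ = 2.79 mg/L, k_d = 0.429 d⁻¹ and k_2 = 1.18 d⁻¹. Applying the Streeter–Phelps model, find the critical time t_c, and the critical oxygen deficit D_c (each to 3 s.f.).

At the critical point dD/dt = 0, so k_d L₀ e^(−k_d t) = k_2 D. Substituting D(t) from the Streeter–Phelps equation and solving for t gives
t_c = ln[(k_2/k_d)(1 − D₀(k_2−k_d)/(k_d L₀))] / (k_2−k_d).
Here k_2−k_d = 0.7510 d⁻¹ and 1 − D₀(k_2−k_d)/(k_d L₀) = 1 − 2.79×0.7510/(0.429×20.7) = 0.7641, so
t_c = ln(2.751 × 0.7641) / 0.7510 = 0.7427 / 0.7510 = 0.9889 d.
D_c = (k_d/k_2) L₀ e^(−k_d t_c) = (0.429/1.18) × 20.7 × e^(−0.429×0.9889) = 0.3636 × 20.7 × 0.6543 = 4.924 mg/L.

t_c ≈ 0.989 d; D_c ≈ 4.92 mg/L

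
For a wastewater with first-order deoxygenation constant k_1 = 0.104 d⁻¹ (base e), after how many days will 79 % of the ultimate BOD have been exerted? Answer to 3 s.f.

y/L₀ = 1 − e^(−k_1 t) = 0.79 ⇒ e^(−k_1 t) = 0.210
t = −ln(0.210) / 0.104 = 1.561 / 0.104 = 15.01 d.

t ≈ 15.0 d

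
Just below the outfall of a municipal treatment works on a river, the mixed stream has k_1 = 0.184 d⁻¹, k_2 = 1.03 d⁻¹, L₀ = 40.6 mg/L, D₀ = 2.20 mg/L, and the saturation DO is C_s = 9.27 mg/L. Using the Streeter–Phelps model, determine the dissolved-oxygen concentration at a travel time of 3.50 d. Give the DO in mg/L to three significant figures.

DO ≈ 4.81 mg/L

k_1 L₀/(k_2−k_1) = 0.184×40.6/(1.03−0.184) = 7.470/0.8460 = 8.830 mg/L.
e^(−k_1 t) = e^(−0.184×3.500) = 0.5252; e^(−k_2 t) = e^(−1.03×3.500) = 0.02719.
D = 8.830 × (0.5252 − 0.02719) + 2.20 × 0.02719 = 4.397 + 0.05981 = 4.457 mg/L.
DO = C_s − D = 9.27 − 4.457 = 4.813 mg/L.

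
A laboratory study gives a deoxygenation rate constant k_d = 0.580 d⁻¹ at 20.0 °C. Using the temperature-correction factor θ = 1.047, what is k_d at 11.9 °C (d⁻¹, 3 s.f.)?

k_d(T₂) = k_d(T₁) · θ^(T₂−T₁) = 0.580 × 1.047^(11.9−20.0)
= 0.580 × 1.047^-8.10 = 0.580 × 0.6893 = 0.3998 d⁻¹.

k_d ≈ 0.400 d⁻¹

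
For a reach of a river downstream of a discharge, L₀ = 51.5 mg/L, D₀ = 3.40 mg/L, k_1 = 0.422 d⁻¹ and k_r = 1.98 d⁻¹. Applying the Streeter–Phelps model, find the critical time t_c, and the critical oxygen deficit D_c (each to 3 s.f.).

t_c ≈ 0.813 d; D_c ≈ 7.79 mg/L

At the critical point dD/dt = 0, so k_1 L₀ e^(−k_1 t) = k_r D. Substituting D(t) from the Streeter–Phelps equation and solving for t gives
t_c = ln[(k_r/k_1)(1 − D₀(k_r−k_1)/(k_1 L₀))] / (k_r−k_1).
Here k_r−k_1 = 1.558 d⁻¹ and 1 − D₀(k_r−k_1)/(k_1 L₀) = 1 − 3.40×1.558/(0.422×51.5) = 0.7563, so
t_c = ln(4.692 × 0.7563) / 1.558 = 1.266 / 1.558 = 0.8129 d.
D_c = (k_1/k_r) L₀ e^(−k_1 t_c) = (0.422/1.98) × 51.5 × e^(−0.422×0.8129) = 0.2131 × 51.5 × 0.7096 = 7.789 mg/L.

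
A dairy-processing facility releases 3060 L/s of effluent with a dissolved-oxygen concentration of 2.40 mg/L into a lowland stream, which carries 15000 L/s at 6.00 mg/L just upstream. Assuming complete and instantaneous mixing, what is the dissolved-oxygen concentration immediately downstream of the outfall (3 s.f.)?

Flow-weighted mixing: C = (Q_r C_r + Q_w C_w)/(Q_r + Q_w)
= (15000×6.00 + 3060×2.40)/(15000 + 3060) = 97340/18060 = 5.390 mg/L.

5.39 mg/L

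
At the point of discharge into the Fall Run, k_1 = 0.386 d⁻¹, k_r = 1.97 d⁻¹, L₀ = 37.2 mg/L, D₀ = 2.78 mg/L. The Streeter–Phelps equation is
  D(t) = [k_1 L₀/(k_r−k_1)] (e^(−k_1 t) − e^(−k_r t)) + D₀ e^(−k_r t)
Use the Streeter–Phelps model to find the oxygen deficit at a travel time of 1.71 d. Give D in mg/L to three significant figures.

D ≈ 4.47 mg/L

k_1 L₀/(k_r−k_1) = 0.386×37.2/(1.97−0.386) = 14.36/1.584 = 9.065 mg/L.
e^(−k_1 t) = e^(−0.386×1.710) = 0.5168; e^(−k_r t) = e^(−1.97×1.710) = 0.03443.
D = 9.065 × (0.5168 − 0.03443) + 2.78 × 0.03443 = 4.373 + 0.09573 = 4.469 mg/L.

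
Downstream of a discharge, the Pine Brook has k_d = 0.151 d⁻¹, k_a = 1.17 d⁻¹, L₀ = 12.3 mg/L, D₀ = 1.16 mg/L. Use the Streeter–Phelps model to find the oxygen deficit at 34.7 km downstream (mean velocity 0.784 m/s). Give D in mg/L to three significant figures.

Travel time t = x/v = 34.7 km / (0.784 m/s) = 34700 m / 0.784 m/s = 44260 s = 0.5123 d.
k_d L₀/(k_a−k_d) = 0.151×12.3/(1.17−0.151) = 1.857/1.019 = 1.823 mg/L.
e^(−k_d t) = e^(−0.151×0.5123) = 0.9256; e^(−k_a t) = e^(−1.17×0.5123) = 0.5492.
D = 1.823 × (0.9256 − 0.5492) + 1.16 × 0.5492 = 0.6860 + 0.6370 = 1.323 mg/L.

D ≈ 1.32 mg/L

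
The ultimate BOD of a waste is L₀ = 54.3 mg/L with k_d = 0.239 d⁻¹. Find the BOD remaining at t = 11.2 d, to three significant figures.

L_t = L₀ e^(−k_d t) = 54.3 × e^(−0.239×11.2) = 54.3 × 0.06878 = 3.735 mg/L.

L ≈ 3.73 mg/L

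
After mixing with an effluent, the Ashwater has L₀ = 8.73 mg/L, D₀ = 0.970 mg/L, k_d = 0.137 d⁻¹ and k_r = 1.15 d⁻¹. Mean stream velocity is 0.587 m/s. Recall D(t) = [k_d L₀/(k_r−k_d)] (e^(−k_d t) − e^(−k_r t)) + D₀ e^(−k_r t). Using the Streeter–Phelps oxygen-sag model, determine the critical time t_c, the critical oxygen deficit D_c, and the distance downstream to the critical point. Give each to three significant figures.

With k_r/k_d = 8.394 and 1 − D₀(k_r−k_d)/(k_d L₀) = 0.1784,
t_c = ln(8.394 × 0.1784) / (1.15 − 0.137) = ln(1.498) / 1.013 = 0.4040/1.013 = 0.3988 d.
L(t_c) = L₀ e^(−k_d t_c) = 8.73 × 0.9468 = 8.266 mg/L, and at the critical point k_r D_c = k_d L, so D_c = (0.137/1.15) × 8.266 = 0.9847 mg/L.
x_c = v t_c = 0.587 m/s × 0.3988 d × 86400 s/d = 20220 m ≈ 20.2 km.

t_c ≈ 0.399 d; D_c ≈ 0.985 mg/L; x_c ≈ 20.2 km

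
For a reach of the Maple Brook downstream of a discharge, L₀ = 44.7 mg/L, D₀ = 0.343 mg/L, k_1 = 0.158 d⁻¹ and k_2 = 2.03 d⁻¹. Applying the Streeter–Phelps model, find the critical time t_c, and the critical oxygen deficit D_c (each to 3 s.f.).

t_c ≈ 1.31 d; D_c ≈ 2.83 mg/L

t_c = [1/(k_2−k_1)] ln[(k_2/k_1)(1 − D₀(k_2−k_1)/(k_1 L₀))]
= [1/(2.03−0.158)] ln[(2.03/0.158)(1 − 0.343×1.872/(0.158×44.7))]
= (1/1.872) ln[12.85 × 0.9091] = 0.5342 × ln(11.68) = 0.5342 × 2.458 = 1.313 d.
L(t_c) = L₀ e^(−k_1 t_c) = 44.7 × 0.8127 = 36.33 mg/L, and at the critical point k_2 D_c = k_1 L, so D_c = (0.158/2.03) × 36.33 = 2.827 mg/L.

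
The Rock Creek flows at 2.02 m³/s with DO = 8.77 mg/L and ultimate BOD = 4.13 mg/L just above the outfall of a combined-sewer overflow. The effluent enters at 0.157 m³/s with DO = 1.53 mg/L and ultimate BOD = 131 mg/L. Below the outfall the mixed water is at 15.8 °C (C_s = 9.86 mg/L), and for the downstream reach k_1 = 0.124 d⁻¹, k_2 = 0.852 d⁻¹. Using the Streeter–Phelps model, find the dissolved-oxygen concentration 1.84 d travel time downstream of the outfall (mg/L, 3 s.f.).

Mixed DO = (2.02×8.77 + 0.157×1.53)/(2.02+0.157) = 17.96/2.177 = 8.248 mg/L.
Mixed L₀ = (2.02×4.13 + 0.157×131)/(2.177) = 28.91/2.177 = 13.28 mg/L.
Initial deficit D₀ = C_s − DO₀ = 9.86 − 8.248 = 1.612 mg/L.
D(1.84) = [0.124×13.28/(0.852−0.124)](e^(−0.124×1.84) − e^(−0.852×1.84)) + 1.612 e^(−0.852×1.84)
= 2.262 × (0.7960 − 0.2085) + 1.612 × 0.2085 = 1.665 mg/L.
DO = 9.86 − 1.665 = 8.195 mg/L.

DO ≈ 8.20 mg/L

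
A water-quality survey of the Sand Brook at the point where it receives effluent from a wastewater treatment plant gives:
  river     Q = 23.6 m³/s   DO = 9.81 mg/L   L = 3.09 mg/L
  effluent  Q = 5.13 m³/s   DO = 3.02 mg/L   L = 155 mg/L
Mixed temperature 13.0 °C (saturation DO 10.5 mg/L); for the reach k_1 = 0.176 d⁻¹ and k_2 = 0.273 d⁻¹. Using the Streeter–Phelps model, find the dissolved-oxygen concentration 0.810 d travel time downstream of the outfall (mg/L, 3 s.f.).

Mixed DO = (23.6×9.81 + 5.13×3.02)/(23.6+5.13) = 247.0/28.73 = 8.598 mg/L.
Mixed L₀ = (23.6×3.09 + 5.13×155)/(28.73) = 868.1/28.73 = 30.21 mg/L.
Initial deficit D₀ = C_s − DO₀ = 10.5 − 8.598 = 1.902 mg/L.
D(0.810) = [0.176×30.21/(0.273−0.176)](e^(−0.176×0.810) − e^(−0.273×0.810)) + 1.902 e^(−0.273×0.810)
= 54.82 × (0.8671 − 0.8016) + 1.902 × 0.8016 = 5.117 mg/L.
DO = 10.5 − 5.117 = 5.383 mg/L.

DO ≈ 5.38 mg/L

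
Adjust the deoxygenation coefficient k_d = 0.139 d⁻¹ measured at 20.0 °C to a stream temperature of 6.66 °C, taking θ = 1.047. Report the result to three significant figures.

k_d ≈ 0.0753 d⁻¹

k_d(T₂) = k_d(T₁) · θ^(T₂−T₁) = 0.139 × 1.047^(6.66−20.0)
= 0.139 × 1.047^-13.3 = 0.139 × 0.5419 = 0.07532 d⁻¹.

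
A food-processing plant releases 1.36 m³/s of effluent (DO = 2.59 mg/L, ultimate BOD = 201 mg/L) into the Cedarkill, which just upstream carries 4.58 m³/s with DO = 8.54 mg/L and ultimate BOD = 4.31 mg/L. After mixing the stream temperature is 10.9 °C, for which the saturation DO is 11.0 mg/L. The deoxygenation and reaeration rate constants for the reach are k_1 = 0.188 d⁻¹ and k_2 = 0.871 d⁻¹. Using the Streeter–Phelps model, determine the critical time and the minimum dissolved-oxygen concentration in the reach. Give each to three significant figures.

t_c ≈ 1.76 d; minimum DO ≈ 3.35 mg/L

Mixed DO = (4.58×8.54 + 1.36×2.59)/(4.58+1.36) = 42.64/5.940 = 7.178 mg/L.
Mixed L₀ = (4.58×4.31 + 1.36×201)/(5.940) = 293.1/5.940 = 49.34 mg/L.
Initial deficit D₀ = C_s − DO₀ = 11.0 − 7.178 = 3.822 mg/L.
t_c = (1/0.6830) ln[(0.871/0.188)(1 − 3.822×0.6830/(0.188×49.34))] = 1.464 × ln(3.329) = 1.761 d.
D_c = (0.188/0.871) × 49.34 × e^(−0.188×1.761) = 0.2158 × 49.34 × 0.7182 = 7.649 mg/L.
Minimum DO = 11.0 − 7.649 = 3.351 mg/L.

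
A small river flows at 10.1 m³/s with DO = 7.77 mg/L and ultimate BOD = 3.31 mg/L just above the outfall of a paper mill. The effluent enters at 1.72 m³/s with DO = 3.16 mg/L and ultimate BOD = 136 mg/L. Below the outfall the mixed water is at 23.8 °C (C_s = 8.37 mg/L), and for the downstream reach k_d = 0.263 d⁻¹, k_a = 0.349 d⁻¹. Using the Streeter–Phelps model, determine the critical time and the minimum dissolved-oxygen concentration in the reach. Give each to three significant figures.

t_c ≈ 3.07 d; minimum DO ≈ 0.776 mg/L

Mixed DO = (10.1×7.77 + 1.72×3.16)/(10.1+1.72) = 83.91/11.82 = 7.099 mg/L.
Mixed L₀ = (10.1×3.31 + 1.72×136)/(11.82) = 267.4/11.82 = 22.62 mg/L.
Initial deficit D₀ = C_s − DO₀ = 8.37 − 7.099 = 1.271 mg/L.
t_c = (1/0.08600) ln[(0.349/0.263)(1 − 1.271×0.08600/(0.263×22.62))] = 11.63 × ln(1.303) = 3.074 d.
D_c = (0.263/0.349) × 22.62 × e^(−0.263×3.074) = 0.7536 × 22.62 × 0.4455 = 7.594 mg/L.
Minimum DO = 8.37 − 7.594 = 0.7760 mg/L.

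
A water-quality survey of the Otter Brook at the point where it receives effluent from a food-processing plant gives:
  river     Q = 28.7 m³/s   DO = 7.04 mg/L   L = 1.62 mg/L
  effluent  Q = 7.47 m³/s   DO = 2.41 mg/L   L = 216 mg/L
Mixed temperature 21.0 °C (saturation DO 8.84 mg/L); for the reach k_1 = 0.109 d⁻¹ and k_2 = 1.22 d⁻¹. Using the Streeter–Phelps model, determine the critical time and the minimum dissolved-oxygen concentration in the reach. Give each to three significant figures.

t_c ≈ 1.32 d; minimum DO ≈ 5.29 mg/L

Mixed DO = (28.7×7.04 + 7.47×2.41)/(28.7+7.47) = 220.1/36.17 = 6.084 mg/L.
Mixed L₀ = (28.7×1.62 + 7.47×216)/(36.17) = 1660/36.17 = 45.89 mg/L.
Initial deficit D₀ = C_s − DO₀ = 8.84 − 6.084 = 2.756 mg/L.
t_c = (1/1.111) ln[(1.22/0.109)(1 − 2.756×1.111/(0.109×45.89))] = 0.9001 × ln(4.341) = 1.322 d.
D_c = (0.109/1.22) × 45.89 × e^(−0.109×1.322) = 0.08934 × 45.89 × 0.8658 = 3.550 mg/L.
Minimum DO = 8.84 − 3.550 = 5.290 mg/L.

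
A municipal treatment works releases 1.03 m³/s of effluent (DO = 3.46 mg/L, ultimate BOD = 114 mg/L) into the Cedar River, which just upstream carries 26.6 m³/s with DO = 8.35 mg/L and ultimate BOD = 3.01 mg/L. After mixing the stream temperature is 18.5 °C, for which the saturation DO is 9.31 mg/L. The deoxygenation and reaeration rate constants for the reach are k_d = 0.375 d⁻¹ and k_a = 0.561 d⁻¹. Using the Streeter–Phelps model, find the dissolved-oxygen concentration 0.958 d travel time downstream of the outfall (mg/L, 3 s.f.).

DO ≈ 7.00 mg/L

Mixed DO = (26.6×8.35 + 1.03×3.46)/(26.6+1.03) = 225.7/27.63 = 8.168 mg/L.
Mixed L₀ = (26.6×3.01 + 1.03×114)/(27.63) = 197.5/27.63 = 7.148 mg/L.
Initial deficit D₀ = C_s − DO₀ = 9.31 − 8.168 = 1.142 mg/L.
D(0.958) = [0.375×7.148/(0.561−0.375)](e^(−0.375×0.958) − e^(−0.561×0.958)) + 1.142 e^(−0.561×0.958)
= 14.41 × (0.6982 − 0.5842) + 1.142 × 0.5842 = 2.310 mg/L.
DO = 9.31 − 2.310 = 7.000 mg/L.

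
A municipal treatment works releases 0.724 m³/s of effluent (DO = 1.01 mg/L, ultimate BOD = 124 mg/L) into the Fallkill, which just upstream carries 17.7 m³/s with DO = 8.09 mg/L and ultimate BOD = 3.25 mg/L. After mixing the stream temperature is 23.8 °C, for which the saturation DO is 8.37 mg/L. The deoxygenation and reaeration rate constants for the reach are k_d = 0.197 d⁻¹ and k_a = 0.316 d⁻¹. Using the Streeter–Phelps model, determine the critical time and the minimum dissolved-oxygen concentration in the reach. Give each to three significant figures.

Mixed DO = (17.7×8.09 + 0.724×1.01)/(17.7+0.724) = 143.9/18.42 = 7.812 mg/L.
Mixed L₀ = (17.7×3.25 + 0.724×124)/(18.42) = 147.3/18.42 = 7.995 mg/L.
Initial deficit D₀ = C_s − DO₀ = 8.37 − 7.812 = 0.5582 mg/L.
t_c = (1/0.1190) ln[(0.316/0.197)(1 − 0.5582×0.1190/(0.197×7.995))] = 8.403 × ln(1.536) = 3.609 d.
D_c = (0.197/0.316) × 7.995 × e^(−0.197×3.609) = 0.6234 × 7.995 × 0.4912 = 2.448 mg/L.
Minimum DO = 8.37 − 2.448 = 5.922 mg/L.

t_c ≈ 3.61 d; minimum DO ≈ 5.92 mg/L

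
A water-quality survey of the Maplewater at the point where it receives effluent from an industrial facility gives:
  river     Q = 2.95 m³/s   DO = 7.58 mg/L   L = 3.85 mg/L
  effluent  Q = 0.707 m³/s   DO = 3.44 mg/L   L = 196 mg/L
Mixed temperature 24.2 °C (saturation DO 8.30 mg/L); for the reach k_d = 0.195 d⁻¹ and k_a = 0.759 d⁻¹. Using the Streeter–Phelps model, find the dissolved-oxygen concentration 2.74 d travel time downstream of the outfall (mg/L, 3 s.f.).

DO ≈ 1.57 mg/L

Mixed DO = (2.95×7.58 + 0.707×3.44)/(2.95+0.707) = 24.79/3.657 = 6.780 mg/L.
Mixed L₀ = (2.95×3.85 + 0.707×196)/(3.657) = 149.9/3.657 = 41.00 mg/L.
Initial deficit D₀ = C_s − DO₀ = 8.30 − 6.780 = 1.520 mg/L.
D(2.74) = [0.195×41.00/(0.759−0.195)](e^(−0.195×2.74) − e^(−0.759×2.74)) + 1.520 e^(−0.759×2.74)
= 14.17 × (0.5861 − 0.1250) + 1.520 × 0.1250 = 6.726 mg/L.
DO = 8.30 − 6.726 = 1.574 mg/L.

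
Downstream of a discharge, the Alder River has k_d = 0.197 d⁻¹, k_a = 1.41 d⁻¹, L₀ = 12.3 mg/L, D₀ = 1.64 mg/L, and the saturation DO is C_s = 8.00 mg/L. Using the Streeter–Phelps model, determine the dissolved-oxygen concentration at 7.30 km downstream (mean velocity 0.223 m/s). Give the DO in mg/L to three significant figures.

Travel time t = x/v = 7.30 km / (0.223 m/s) = 7300 m / 0.223 m/s = 32740 s = 0.3789 d.
k_d L₀/(k_a−k_d) = 0.197×12.3/(1.41−0.197) = 2.423/1.213 = 1.998 mg/L.
e^(−k_d t) = e^(−0.197×0.3789) = 0.9281; e^(−k_a t) = e^(−1.41×0.3789) = 0.5861.
D = 1.998 × (0.9281 − 0.5861) + 1.64 × 0.5861 = 0.6831 + 0.9612 = 1.644 mg/L.
DO = C_s − D = 8.00 − 1.644 = 6.356 mg/L.

DO ≈ 6.36 mg/L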